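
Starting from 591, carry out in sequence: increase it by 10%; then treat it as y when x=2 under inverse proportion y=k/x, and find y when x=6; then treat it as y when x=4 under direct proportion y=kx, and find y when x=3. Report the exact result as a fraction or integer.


Start with 591.
Step 1: Increase by 10%: 591 * 110/100 = 6501/10
Step 2: Inverse prop: k = (6501/10)*2; new y = k/6 = 6501/10*2/6 = 2167/10
Step 3: Direct prop: k = (2167/10)/4; new y = k*3 = 2167/10*3/4 = 6501/40
Final result = 6501/40

6501/40


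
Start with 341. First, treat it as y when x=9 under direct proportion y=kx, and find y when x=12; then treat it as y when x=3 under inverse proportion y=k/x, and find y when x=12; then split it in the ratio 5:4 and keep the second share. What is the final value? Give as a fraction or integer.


Start with 341.
Step 1: Direct prop: k = (341)/9; new y = k*12 = 341*12/9 = 1364/3
Step 2: Inverse prop: k = (1364/3)*3; new y = k/12 = 1364/3*3/12 = 341/3
Step 3: Split 5:4, second share = 341/3 * 4/9 = 1364/27
Final result = 1364/27

1364/27


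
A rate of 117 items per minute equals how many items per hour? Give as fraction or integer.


Converting from per minute to per hour
Rate = 117 items per minute
Multiply by 60: 117 * 60
= 7020 items per hour

7020


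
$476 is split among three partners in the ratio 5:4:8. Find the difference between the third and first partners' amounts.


Total parts = 5 + 4 + 8 = 17
Value per part = 476 / 17 = 28
Shares: 5*28=140, 4*28=112, 8*28=224
Third share = 224, first share = 140
Difference = |224 - 140| = 84

84


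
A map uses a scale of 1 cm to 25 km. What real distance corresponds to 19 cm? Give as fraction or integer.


Map scale: 1 cm = 25 km
Measured distance on map = 19 cm
Set up proportion: 19 * 25 / 1
= 475 / 1
= 475 km

475


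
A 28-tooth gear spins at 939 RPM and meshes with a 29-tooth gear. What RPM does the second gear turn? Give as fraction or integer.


Gear ratio: teeth_A * RPM_A = teeth_B * RPM_B
28 * 939 = 29 * RPM_B
26292 = 29 * RPM_B
RPM_B = 26292 / 29
RPM_B = 26292/29

26292/29


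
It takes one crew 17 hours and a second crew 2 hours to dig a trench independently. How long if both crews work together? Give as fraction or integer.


Rate of A = 1/17 job per hour
Rate of B = 1/2 job per hour
Combined rate = 1/17 + 1/2
Find common denominator: (2 + 17)/(17*2) = 19/34
Combined rate = 19/34 job per hour
Time together = 1 / (19/34) = 34/19 hours

34/19


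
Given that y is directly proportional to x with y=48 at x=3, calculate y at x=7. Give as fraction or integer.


Direct proportion: y = kx
Find k: k = 48/3 = 16
Compute y at x=7: y = 16 * 7
y = 112

112


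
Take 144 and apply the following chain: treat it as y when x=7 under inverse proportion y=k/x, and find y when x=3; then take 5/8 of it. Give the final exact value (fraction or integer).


Start with 144.
Step 1: Inverse prop: k = (144)*7; new y = k/3 = 144*7/3 = 336
Step 2: Take 5/8: 336 * 5/8 = 210
Final result = 210

210


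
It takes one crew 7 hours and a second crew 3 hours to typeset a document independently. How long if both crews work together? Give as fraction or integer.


Rate of A = 1/7 job per hour
Rate of B = 1/3 job per hour
Combined rate = 1/7 + 1/3
Find common denominator: (3 + 7)/(7*3) = 10/21
Combined rate = 10/21 job per hour
Time together = 1 / (10/21) = 21/10 hours

21/10


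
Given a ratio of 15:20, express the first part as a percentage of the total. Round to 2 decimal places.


Total parts = 15 + 20 = 35
First part fraction = 15/35
Percentage = (15/35) * 100
= 0.428571 * 100
= 42.86%

42.86


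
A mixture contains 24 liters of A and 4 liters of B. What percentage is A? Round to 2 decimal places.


Volume of A = 24 L
Volume of B = 4 L
Total volume = 24 + 4 = 28 L
Percentage of A = (24/28) * 100
= 85.71%

85.71


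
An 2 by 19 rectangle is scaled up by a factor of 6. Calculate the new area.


Original dimensions: 2 x 19
Enlargement factor = 6
New width = 2 * 6 = 12
New height = 19 * 6 = 114
New area = 12 * 114 = 1368

1368


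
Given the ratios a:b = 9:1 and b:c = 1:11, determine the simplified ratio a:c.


Given a:b = 9:1 and b:c = 1:11
Make b consistent. Multiply first ratio by 1: a:b = 9:1
Multiply second ratio by 1: b:c = 1:11
Now b = 1 in both, so a:b:c = 9:1:11
Therefore a:c = 9:11
Simplify by GCD: a:c = 9:11

9:11


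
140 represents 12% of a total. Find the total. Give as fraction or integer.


Given: 140 is 12% of the whole
Set up: 140 = 12/100 * whole
whole = 140 * 100 / 12
whole = 14000 / 12
whole = 3500/3

3500/3


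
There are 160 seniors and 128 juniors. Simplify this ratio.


Find GCD(160, 128)
GCD = 32
Divide both by 32: 160/32 = 5, 128/32 = 4
Simplified ratio = 5:4

5:4


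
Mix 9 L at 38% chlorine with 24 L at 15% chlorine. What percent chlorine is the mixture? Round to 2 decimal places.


Solute in mixture 1 = 38% of 9 L = 9*38/100 = 171/50 L
Solute in mixture 2 = 15% of 24 L = 24*15/100 = 18/5 L
Total solute = 171/50 + 18/5 = 351/50 L
Total volume = 9 + 24 = 33 L
Final concentration = 351/50/33 * 100 = 21.27%

21.27


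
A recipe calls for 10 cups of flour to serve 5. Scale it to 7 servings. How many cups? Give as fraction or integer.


Original: 10 cups for 5 servings
Target servings = 7
Scaling factor = 7/5
New amount = 10 * 7/5
= 70/5
= 14 cups

14


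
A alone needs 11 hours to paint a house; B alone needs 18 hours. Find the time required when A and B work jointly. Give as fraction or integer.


Rate of A = 1/11 job per hour
Rate of B = 1/18 job per hour
Combined rate = 1/11 + 1/18
Find common denominator: (18 + 11)/(11*18) = 29/198
Combined rate = 29/198 job per hour
Time together = 1 / (29/198) = 198/29 hours

198/29


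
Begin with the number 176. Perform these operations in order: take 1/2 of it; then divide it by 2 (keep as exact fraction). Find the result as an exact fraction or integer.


Start with 176.
Step 1: Take 1/2: 176 * 1/2 = 88
Step 2: Divide by 2: 88 / 2 = 44
Final result = 44

44


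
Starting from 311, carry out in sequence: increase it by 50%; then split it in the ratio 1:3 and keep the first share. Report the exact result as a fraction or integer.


Start with 311.
Step 1: Increase by 50%: 311 * 150/100 = 933/2
Step 2: Split 1:3, first share = 933/2 * 1/4 = 933/8
Final result = 933/8

933/8


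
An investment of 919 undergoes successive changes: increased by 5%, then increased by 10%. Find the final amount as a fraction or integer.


Start: 919
Step 1: increase by 5% => multiply by 105/100
  919 * 105/100 = 19299/20
Step 2: increase by 10% => multiply by 110/100
  19299/20 * 110/100 = 212289/200
Final value = 212289/200

212289/200


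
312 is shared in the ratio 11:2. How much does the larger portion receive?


Total parts = 11 + 2 = 13
Value per part = 312 / 13 = 24
First share = 11 * 24 = 264
Second share = 2 * 24 = 48
Larger share = 264

264


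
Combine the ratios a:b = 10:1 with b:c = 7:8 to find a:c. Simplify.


Given a:b = 10:1 and b:c = 7:8
Make b consistent. Multiply first ratio by 7: a:b = 70:7
Multiply second ratio by 1: b:c = 7:8
Now b = 7 in both, so a:b:c = 70:7:8
Therefore a:c = 70:8
Simplify by GCD: a:c = 35:4

35:4


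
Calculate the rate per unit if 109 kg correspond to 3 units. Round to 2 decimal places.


Total kg = 109
Number of units = 3
Unit rate = 109 / 3
= 36.33 kg per unit

36.33


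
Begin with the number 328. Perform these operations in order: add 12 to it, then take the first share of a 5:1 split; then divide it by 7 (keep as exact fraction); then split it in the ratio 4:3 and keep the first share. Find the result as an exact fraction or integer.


Start with 328.
Step 1: Add 12: 328+12=340; split 5:1 first = 340*5/6 = 850/3
Step 2: Divide by 7: 850/3 / 7 = 850/21
Step 3: Split 4:3, first share = 850/21 * 4/7 = 3400/147
Final result = 3400/147

3400/147


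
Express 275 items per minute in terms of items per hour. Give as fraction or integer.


Converting from per minute to per hour
Rate = 275 items per minute
Multiply by 60: 275 * 60
= 16500 items per hour

16500


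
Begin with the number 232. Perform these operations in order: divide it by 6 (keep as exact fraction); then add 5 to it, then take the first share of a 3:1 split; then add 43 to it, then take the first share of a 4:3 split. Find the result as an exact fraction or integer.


Start with 232.
Step 1: Divide by 6: 232 / 6 = 116/3
Step 2: Add 5: 116/3+5=131/3; split 3:1 first = 131/3*3/4 = 131/4
Step 3: Add 43: 131/4+43=303/4; split 4:3 first = 303/4*4/7 = 303/7
Final result = 303/7

303/7


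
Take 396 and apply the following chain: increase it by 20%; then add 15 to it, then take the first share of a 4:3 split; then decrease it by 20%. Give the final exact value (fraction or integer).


Start with 396.
Step 1: Increase by 20%: 396 * 120/100 = 2376/5
Step 2: Add 15: 2376/5+15=2451/5; split 4:3 first = 2451/5*4/7 = 9804/35
Step 3: Decrease by 20%: 9804/35 * 80/100 = 39216/175
Final result = 39216/175

39216/175


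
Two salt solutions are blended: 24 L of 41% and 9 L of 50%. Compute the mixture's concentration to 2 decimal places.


Solute in mixture 1 = 41% of 24 L = 24*41/100 = 246/25 L
Solute in mixture 2 = 50% of 9 L = 9*50/100 = 9/2 L
Total solute = 246/25 + 9/2 = 717/50 L
Total volume = 24 + 9 = 33 L
Final concentration = 717/50/33 * 100 = 43.45%

43.45


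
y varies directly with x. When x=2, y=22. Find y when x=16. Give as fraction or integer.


Direct proportion: y = kx
Find k: k = 22/2 = 11
Compute y at x=16: y = 11 * 16
y = 176

176


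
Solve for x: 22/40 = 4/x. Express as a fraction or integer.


Setting up: 22/40 = 4/x
Cross multiply: 22 * x = 40 * 4
22x = 160
x = 160/22
x = 80/11

80/11


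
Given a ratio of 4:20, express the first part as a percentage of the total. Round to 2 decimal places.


Total parts = 4 + 20 = 24
First part fraction = 4/24
Percentage = (4/24) * 100
= 0.166667 * 100
= 16.67%

16.67


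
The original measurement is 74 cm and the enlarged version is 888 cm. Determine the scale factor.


Original length = 74 cm
Scaled length = 888 cm
Scale factor = 888 / 74
= 12

12


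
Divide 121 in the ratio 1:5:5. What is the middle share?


Ratio = 1:5:5
Total parts = 1 + 5 + 5 = 11
Value per part = 121 / 11 = 11
First share = 1 * 11 = 11
Middle share = 5 * 11 = 55
Third share = 5 * 11 = 55

55


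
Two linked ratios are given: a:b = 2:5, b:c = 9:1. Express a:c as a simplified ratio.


Given a:b = 2:5 and b:c = 9:1
Make b consistent. Multiply first ratio by 9: a:b = 18:45
Multiply second ratio by 5: b:c = 45:5
Now b = 45 in both, so a:b:c = 18:45:5
Therefore a:c = 18:5
Simplify by GCD: a:c = 18:5

18:5


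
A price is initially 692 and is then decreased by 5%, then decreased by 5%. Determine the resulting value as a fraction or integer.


Start: 692
Step 1: decrease by 5% => multiply by 95/100
  692 * 95/100 = 3287/5
Step 2: decrease by 5% => multiply by 95/100
  3287/5 * 95/100 = 62453/100
Final value = 62453/100

62453/100


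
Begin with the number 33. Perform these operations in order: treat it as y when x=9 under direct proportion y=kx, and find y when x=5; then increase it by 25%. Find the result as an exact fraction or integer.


Start with 33.
Step 1: Direct prop: k = (33)/9; new y = k*5 = 33*5/9 = 55/3
Step 2: Increase by 25%: 55/3 * 125/100 = 275/12
Final result = 275/12

275/12


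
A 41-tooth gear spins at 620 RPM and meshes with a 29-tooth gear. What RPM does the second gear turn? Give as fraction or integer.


Gear ratio: teeth_A * RPM_A = teeth_B * RPM_B
41 * 620 = 29 * RPM_B
25420 = 29 * RPM_B
RPM_B = 25420 / 29
RPM_B = 25420/29

25420/29


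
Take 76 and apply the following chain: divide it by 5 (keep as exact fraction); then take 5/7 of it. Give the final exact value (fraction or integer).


Start with 76.
Step 1: Divide by 5: 76 / 5 = 76/5
Step 2: Take 5/7: 76/5 * 5/7 = 76/7
Final result = 76/7

76/7


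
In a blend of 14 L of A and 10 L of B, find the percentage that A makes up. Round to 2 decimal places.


Volume of A = 14 L
Volume of B = 10 L
Total volume = 14 + 10 = 24 L
Percentage of A = (14/24) * 100
= 58.33%

58.33


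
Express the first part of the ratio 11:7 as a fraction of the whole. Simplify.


Total parts = 11 + 7 = 18
First part fraction = 11/18
Simplify: 11/18 = 11/18

11/18


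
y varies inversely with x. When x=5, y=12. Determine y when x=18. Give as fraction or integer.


Inverse proportion: y = k/x
Find k: k = 5 * 12 = 60
Compute y at x=18: y = 60/18
y = 10/3

10/3


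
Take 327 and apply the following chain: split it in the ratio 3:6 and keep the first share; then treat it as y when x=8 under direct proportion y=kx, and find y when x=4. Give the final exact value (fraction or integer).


Start with 327.
Step 1: Split 3:6, first share = 327 * 3/9 = 109
Step 2: Direct prop: k = (109)/8; new y = k*4 = 109*4/8 = 109/2
Final result = 109/2

109/2


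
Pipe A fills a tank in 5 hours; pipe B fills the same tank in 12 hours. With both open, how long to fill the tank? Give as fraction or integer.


Rate of A = 1/5 job per hour
Rate of B = 1/12 job per hour
Combined rate = 1/5 + 1/12
Find common denominator: (12 + 5)/(5*12) = 17/60
Combined rate = 17/60 job per hour
Time together = 1 / (17/60) = 60/17 hours

60/17


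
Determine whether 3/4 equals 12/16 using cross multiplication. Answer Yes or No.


Cross multiply to check 3/4 = 12/16
Left cross product: 3 * 16 = 48
Right cross product: 4 * 12 = 48
48 = 48
Equal, so proportions match => Yes

Yes


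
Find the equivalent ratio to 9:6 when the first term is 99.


Original ratio: 9:6
First term target: 99
Scale factor = 99 / 9 = 11
Multiply second term: 6 * 11 = 66
Equivalent ratio = 99:66

99:66


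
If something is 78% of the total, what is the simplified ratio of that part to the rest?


Part = 78%, Remainder = 22%
Ratio = 78:22
GCD(78, 22) = 2
Simplify: 39:11 = 39:11

39:11


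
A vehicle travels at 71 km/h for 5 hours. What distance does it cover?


Using distance = speed * time
Speed = 71 km/h
Time = 5 hours
Distance = 71 * 5
= 355 km

355


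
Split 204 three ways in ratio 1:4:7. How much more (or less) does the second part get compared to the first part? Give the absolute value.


Total parts = 1 + 4 + 7 = 12
Value per part = 204 / 12 = 17
Shares: 1*17=17, 4*17=68, 7*17=119
Second share = 68, first share = 17
Difference = |68 - 17| = 51

51


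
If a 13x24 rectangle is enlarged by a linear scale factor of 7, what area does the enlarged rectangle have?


Original dimensions: 13 x 24
Enlargement factor = 7
New width = 13 * 7 = 91
New height = 24 * 7 = 168
New area = 91 * 168 = 15288

15288


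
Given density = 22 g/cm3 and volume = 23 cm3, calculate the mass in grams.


Using mass = density * volume
Density = 22 g/cm3
Volume = 23 cm3
Mass = 22 * 23
= 506 g

506


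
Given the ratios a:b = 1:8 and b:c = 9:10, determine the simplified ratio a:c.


Given a:b = 1:8 and b:c = 9:10
Make b consistent. Multiply first ratio by 9: a:b = 9:72
Multiply second ratio by 8: b:c = 72:80
Now b = 72 in both, so a:b:c = 9:72:80
Therefore a:c = 9:80
Simplify by GCD: a:c = 9:80

9:80


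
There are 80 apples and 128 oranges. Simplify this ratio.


Find GCD(80, 128)
GCD = 16
Divide both by 16: 80/16 = 5, 128/16 = 8
Simplified ratio = 5:8

5:8


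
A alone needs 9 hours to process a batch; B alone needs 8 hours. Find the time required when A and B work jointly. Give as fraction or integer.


Rate of A = 1/9 job per hour
Rate of B = 1/8 job per hour
Combined rate = 1/9 + 1/8
Find common denominator: (8 + 9)/(9*8) = 17/72
Combined rate = 17/72 job per hour
Time together = 1 / (17/72) = 72/17 hours

72/17


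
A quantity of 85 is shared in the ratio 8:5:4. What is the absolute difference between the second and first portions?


Total parts = 8 + 5 + 4 = 17
Value per part = 85 / 17 = 5
Shares: 8*5=40, 5*5=25, 4*5=20
Second share = 25, first share = 40
Difference = |25 - 40| = 15

15


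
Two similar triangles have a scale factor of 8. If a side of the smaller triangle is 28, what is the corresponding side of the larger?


Similar triangles have proportional sides
Scale factor = 8
Smaller side = 28
Corresponding larger side = 28 * 8
= 224

224


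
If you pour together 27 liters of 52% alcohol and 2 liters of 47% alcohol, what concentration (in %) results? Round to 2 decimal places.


Solute in mixture 1 = 52% of 27 L = 27*52/100 = 351/25 L
Solute in mixture 2 = 47% of 2 L = 2*47/100 = 47/50 L
Total solute = 351/25 + 47/50 = 749/50 L
Total volume = 27 + 2 = 29 L
Final concentration = 749/50/29 * 100 = 51.66%

51.66


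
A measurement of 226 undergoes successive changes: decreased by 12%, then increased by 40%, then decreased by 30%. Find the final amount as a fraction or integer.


Start: 226
Step 1: decrease by 12% => multiply by 88/100
  226 * 88/100 = 4972/25
Step 2: increase by 40% => multiply by 140/100
  4972/25 * 140/100 = 34804/125
Step 3: decrease by 30% => multiply by 70/100
  34804/125 * 70/100 = 121814/625
Final value = 121814/625

121814/625


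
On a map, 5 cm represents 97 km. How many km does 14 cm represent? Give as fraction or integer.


Map scale: 5 cm = 97 km
Measured distance on map = 14 cm
Set up proportion: 14 * 97 / 5
= 1358 / 5
= 1358/5 km

1358/5


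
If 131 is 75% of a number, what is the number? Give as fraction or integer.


Given: 131 is 75% of the whole
Set up: 131 = 75/100 * whole
whole = 131 * 100 / 75
whole = 13100 / 75
whole = 524/3

524/3


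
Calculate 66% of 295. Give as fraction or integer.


Compute 66% of 295
Convert percentage: 66% = 66/100
Multiply: 295 * 66/100
= 19470/100
= 1947/10

1947/10


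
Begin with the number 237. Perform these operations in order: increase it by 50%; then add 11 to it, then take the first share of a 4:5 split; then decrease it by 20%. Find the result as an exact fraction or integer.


Start with 237.
Step 1: Increase by 50%: 237 * 150/100 = 711/2
Step 2: Add 11: 711/2+11=733/2; split 4:5 first = 733/2*4/9 = 1466/9
Step 3: Decrease by 20%: 1466/9 * 80/100 = 5864/45
Final result = 5864/45

5864/45


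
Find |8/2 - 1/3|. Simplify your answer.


Simplify: 8/2 = 4 and 1/3 = 1/3
Find common denominator: LCD = 3
Convert: 12/3 and 1/3
Difference = |12 - 1|/3 = 11/3
Simplified = 11/3

11/3


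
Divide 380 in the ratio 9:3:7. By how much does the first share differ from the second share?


Total parts = 9 + 3 + 7 = 19
Value per part = 380 / 19 = 20
Shares: 9*20=180, 3*20=60, 7*20=140
First share = 180, second share = 60
Difference = |180 - 60| = 120

120


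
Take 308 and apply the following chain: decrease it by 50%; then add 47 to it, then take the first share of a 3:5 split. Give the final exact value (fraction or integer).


Start with 308.
Step 1: Decrease by 50%: 308 * 50/100 = 154
Step 2: Add 47: 154+47=201; split 3:5 first = 201*3/8 = 603/8
Final result = 603/8

603/8


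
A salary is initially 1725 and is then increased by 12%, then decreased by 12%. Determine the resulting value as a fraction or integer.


Start: 1725
Step 1: increase by 12% => multiply by 112/100
  1725 * 112/100 = 1932
Step 2: decrease by 12% => multiply by 88/100
  1932 * 88/100 = 42504/25
Final value = 42504/25

42504/25


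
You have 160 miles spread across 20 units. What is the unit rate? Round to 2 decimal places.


Total miles = 160
Number of units = 20
Unit rate = 160 / 20
= 8 miles per unit

8


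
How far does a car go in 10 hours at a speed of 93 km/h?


Using distance = speed * time
Speed = 93 km/h
Time = 10 hours
Distance = 93 * 10
= 930 km

930


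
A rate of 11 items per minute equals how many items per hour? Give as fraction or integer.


Converting from per minute to per hour
Rate = 11 items per minute
Multiply by 60: 11 * 60
= 660 items per hour

660


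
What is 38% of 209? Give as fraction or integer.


Compute 38% of 209
Convert percentage: 38% = 38/100
Multiply: 209 * 38/100
= 7942/100
= 3971/50

3971/50


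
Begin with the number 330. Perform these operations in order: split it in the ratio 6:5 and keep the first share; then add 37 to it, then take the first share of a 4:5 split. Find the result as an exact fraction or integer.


Start with 330.
Step 1: Split 6:5, first share = 330 * 6/11 = 180
Step 2: Add 37: 180+37=217; split 4:5 first = 217*4/9 = 868/9
Final result = 868/9

868/9


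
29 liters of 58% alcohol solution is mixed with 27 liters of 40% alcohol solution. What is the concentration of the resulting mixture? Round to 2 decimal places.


Solute in mixture 1 = 58% of 29 L = 29*58/100 = 841/50 L
Solute in mixture 2 = 40% of 27 L = 27*40/100 = 54/5 L
Total solute = 841/50 + 54/5 = 1381/50 L
Total volume = 29 + 27 = 56 L
Final concentration = 1381/50/56 * 100 = 49.32%

49.32


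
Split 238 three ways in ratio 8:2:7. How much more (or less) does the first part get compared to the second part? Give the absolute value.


Total parts = 8 + 2 + 7 = 17
Value per part = 238 / 17 = 14
Shares: 8*14=112, 2*14=28, 7*14=98
First share = 112, second share = 28
Difference = |112 - 28| = 84

84


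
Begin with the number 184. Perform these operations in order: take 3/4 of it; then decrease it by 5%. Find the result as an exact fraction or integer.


Start with 184.
Step 1: Take 3/4: 184 * 3/4 = 138
Step 2: Decrease by 5%: 138 * 95/100 = 1311/10
Final result = 1311/10

1311/10


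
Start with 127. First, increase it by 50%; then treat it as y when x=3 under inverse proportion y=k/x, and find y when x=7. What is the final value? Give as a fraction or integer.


Start with 127.
Step 1: Increase by 50%: 127 * 150/100 = 381/2
Step 2: Inverse prop: k = (381/2)*3; new y = k/7 = 381/2*3/7 = 1143/14
Final result = 1143/14

1143/14


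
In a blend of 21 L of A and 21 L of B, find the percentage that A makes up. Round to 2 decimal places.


Volume of A = 21 L
Volume of B = 21 L
Total volume = 21 + 21 = 42 L
Percentage of A = (21/42) * 100
= 50.00%

50.00


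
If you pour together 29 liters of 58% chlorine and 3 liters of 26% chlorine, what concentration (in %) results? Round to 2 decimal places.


Solute in mixture 1 = 58% of 29 L = 29*58/100 = 841/50 L
Solute in mixture 2 = 26% of 3 L = 3*26/100 = 39/50 L
Total solute = 841/50 + 39/50 = 88/5 L
Total volume = 29 + 3 = 32 L
Final concentration = 88/5/32 * 100 = 55.00%

55.00


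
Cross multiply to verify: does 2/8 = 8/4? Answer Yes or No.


Cross multiply to check 2/8 = 8/4
Left cross product: 2 * 4 = 8
Right cross product: 8 * 8 = 64
8 != 64
Not equal, so proportions differ => No

No


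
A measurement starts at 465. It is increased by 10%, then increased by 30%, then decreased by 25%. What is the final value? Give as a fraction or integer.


Start: 465
Step 1: increase by 10% => multiply by 110/100
  465 * 110/100 = 1023/2
Step 2: increase by 30% => multiply by 130/100
  1023/2 * 130/100 = 13299/20
Step 3: decrease by 25% => multiply by 75/100
  13299/20 * 75/100 = 39897/80
Final value = 39897/80

39897/80


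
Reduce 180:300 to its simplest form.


Find GCD(180, 300)
GCD = 60
Divide both by 60: 180/60 = 3, 300/60 = 5
Simplified ratio = 3:5

3:5


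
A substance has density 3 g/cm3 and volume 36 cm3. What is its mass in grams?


Using mass = density * volume
Density = 3 g/cm3
Volume = 36 cm3
Mass = 3 * 36
= 108 g

108


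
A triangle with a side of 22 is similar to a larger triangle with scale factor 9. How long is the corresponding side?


Similar triangles have proportional sides
Scale factor = 9
Smaller side = 22
Corresponding larger side = 22 * 9
= 198

198


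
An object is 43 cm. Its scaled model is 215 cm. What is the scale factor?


Original length = 43 cm
Scaled length = 215 cm
Scale factor = 215 / 43
= 5

5


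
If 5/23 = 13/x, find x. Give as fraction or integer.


Setting up: 5/23 = 13/x
Cross multiply: 5 * x = 23 * 13
5x = 299
x = 299/5
x = 299/5

299/5


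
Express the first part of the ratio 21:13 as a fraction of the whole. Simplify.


Total parts = 21 + 13 = 34
First part fraction = 21/34
Simplify: 21/34 = 21/34

21/34


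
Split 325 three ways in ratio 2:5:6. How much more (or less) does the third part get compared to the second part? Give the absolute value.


Total parts = 2 + 5 + 6 = 13
Value per part = 325 / 13 = 25
Shares: 2*25=50, 5*25=125, 6*25=150
Third share = 150, second share = 125
Difference = |150 - 125| = 25

25


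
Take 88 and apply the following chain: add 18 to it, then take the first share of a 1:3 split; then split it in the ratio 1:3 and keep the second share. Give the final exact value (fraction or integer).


Start with 88.
Step 1: Add 18: 88+18=106; split 1:3 first = 106*1/4 = 53/2
Step 2: Split 1:3, second share = 53/2 * 3/4 = 159/8
Final result = 159/8

159/8


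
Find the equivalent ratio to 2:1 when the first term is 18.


Original ratio: 2:1
First term target: 18
Scale factor = 18 / 2 = 9
Multiply second term: 1 * 9 = 9
Equivalent ratio = 18:9

18:9


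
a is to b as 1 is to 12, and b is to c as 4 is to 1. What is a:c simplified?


Given a:b = 1:12 and b:c = 4:1
Make b consistent. Multiply first ratio by 4: a:b = 4:48
Multiply second ratio by 12: b:c = 48:12
Now b = 48 in both, so a:b:c = 4:48:12
Therefore a:c = 4:12
Simplify by GCD: a:c = 1:3

1:3


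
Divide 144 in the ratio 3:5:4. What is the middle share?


Ratio = 3:5:4
Total parts = 3 + 5 + 4 = 12
Value per part = 144 / 12 = 12
First share = 3 * 12 = 36
Middle share = 5 * 12 = 60
Third share = 4 * 12 = 48

60


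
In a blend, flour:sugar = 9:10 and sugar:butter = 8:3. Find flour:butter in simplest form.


Given a:b = 9:10 and b:c = 8:3
Make b consistent. Multiply first ratio by 8: a:b = 72:80
Multiply second ratio by 10: b:c = 80:30
Now b = 80 in both, so a:b:c = 72:80:30
Therefore a:c = 72:30
Simplify by GCD: a:c = 12:5

12:5


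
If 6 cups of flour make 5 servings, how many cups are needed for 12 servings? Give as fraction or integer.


Original: 6 cups for 5 servings
Target servings = 12
Scaling factor = 12/5
New amount = 6 * 12/5
= 72/5
= 72/5 cups

72/5


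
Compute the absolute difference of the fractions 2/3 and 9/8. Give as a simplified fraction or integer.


Simplify: 2/3 = 2/3 and 9/8 = 9/8
Find common denominator: LCD = 24
Convert: 16/24 and 27/24
Difference = |16 - 27|/24 = 11/24
Simplified = 11/24

11/24


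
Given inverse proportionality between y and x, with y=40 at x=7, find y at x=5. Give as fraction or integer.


Inverse proportion: y = k/x
Find k: k = 7 * 40 = 280
Compute y at x=5: y = 280/5
y = 56

56


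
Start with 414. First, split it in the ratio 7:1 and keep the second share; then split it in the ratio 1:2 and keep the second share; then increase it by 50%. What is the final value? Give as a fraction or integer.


Start with 414.
Step 1: Split 7:1, second share = 414 * 1/8 = 207/4
Step 2: Split 1:2, second share = 207/4 * 2/3 = 69/2
Step 3: Increase by 50%: 69/2 * 150/100 = 207/4
Final result = 207/4

207/4


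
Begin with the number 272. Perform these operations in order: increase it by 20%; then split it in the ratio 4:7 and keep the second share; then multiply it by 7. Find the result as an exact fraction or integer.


Start with 272.
Step 1: Increase by 20%: 272 * 120/100 = 1632/5
Step 2: Split 4:7, second share = 1632/5 * 7/11 = 11424/55
Step 3: Multiply by 7: 11424/55 * 7 = 79968/55
Final result = 79968/55

79968/55


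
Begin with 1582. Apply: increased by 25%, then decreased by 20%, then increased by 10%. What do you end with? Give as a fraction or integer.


Start: 1582
Step 1: increase by 25% => multiply by 125/100
  1582 * 125/100 = 3955/2
Step 2: decrease by 20% => multiply by 80/100
  3955/2 * 80/100 = 1582
Step 3: increase by 10% => multiply by 110/100
  1582 * 110/100 = 8701/5
Final value = 8701/5

8701/5


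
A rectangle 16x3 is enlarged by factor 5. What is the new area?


Original dimensions: 16 x 3
Enlargement factor = 5
New width = 16 * 5 = 80
New height = 3 * 5 = 15
New area = 80 * 15 = 1200

1200


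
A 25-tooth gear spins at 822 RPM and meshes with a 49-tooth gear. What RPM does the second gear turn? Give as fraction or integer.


Gear ratio: teeth_A * RPM_A = teeth_B * RPM_B
25 * 822 = 49 * RPM_B
20550 = 49 * RPM_B
RPM_B = 20550 / 49
RPM_B = 20550/49

20550/49


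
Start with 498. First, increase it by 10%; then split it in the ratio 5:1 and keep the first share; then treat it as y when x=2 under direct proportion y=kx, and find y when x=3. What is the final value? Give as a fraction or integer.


Start with 498.
Step 1: Increase by 10%: 498 * 110/100 = 2739/5
Step 2: Split 5:1, first share = 2739/5 * 5/6 = 913/2
Step 3: Direct prop: k = (913/2)/2; new y = k*3 = 913/2*3/2 = 2739/4
Final result = 2739/4

2739/4


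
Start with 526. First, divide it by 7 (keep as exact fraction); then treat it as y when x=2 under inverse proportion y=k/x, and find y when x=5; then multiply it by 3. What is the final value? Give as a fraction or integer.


Start with 526.
Step 1: Divide by 7: 526 / 7 = 526/7
Step 2: Inverse prop: k = (526/7)*2; new y = k/5 = 526/7*2/5 = 1052/35
Step 3: Multiply by 3: 1052/35 * 3 = 3156/35
Final result = 3156/35

3156/35


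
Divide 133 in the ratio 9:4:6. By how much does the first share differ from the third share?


Total parts = 9 + 4 + 6 = 19
Value per part = 133 / 19 = 7
Shares: 9*7=63, 4*7=28, 6*7=42
First share = 63, third share = 42
Difference = |63 - 42| = 21

21


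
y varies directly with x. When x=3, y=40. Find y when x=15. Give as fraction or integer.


Direct proportion: y = kx
Find k: k = 40/3 = 40/3
Compute y at x=15: y = 40/3 * 15
y = 200

200


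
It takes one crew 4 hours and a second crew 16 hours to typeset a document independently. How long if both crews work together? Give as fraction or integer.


Rate of A = 1/4 job per hour
Rate of B = 1/16 job per hour
Combined rate = 1/4 + 1/16
Find common denominator: (16 + 4)/(4*16) = 20/64
Combined rate = 5/16 job per hour
Time together = 1 / (5/16) = 16/5 hours

16/5


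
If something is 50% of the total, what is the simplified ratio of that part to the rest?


Part = 50%, Remainder = 50%
Ratio = 50:50
GCD(50, 50) = 50
Simplify: 1:1 = 1:1

1:1


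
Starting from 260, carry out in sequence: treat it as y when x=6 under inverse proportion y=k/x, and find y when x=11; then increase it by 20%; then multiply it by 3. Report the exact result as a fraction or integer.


Start with 260.
Step 1: Inverse prop: k = (260)*6; new y = k/11 = 260*6/11 = 1560/11
Step 2: Increase by 20%: 1560/11 * 120/100 = 1872/11
Step 3: Multiply by 3: 1872/11 * 3 = 5616/11
Final result = 5616/11

5616/11


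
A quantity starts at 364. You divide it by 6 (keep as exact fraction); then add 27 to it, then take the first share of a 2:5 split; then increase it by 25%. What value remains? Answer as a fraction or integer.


Start with 364.
Step 1: Divide by 6: 364 / 6 = 182/3
Step 2: Add 27: 182/3+27=263/3; split 2:5 first = 263/3*2/7 = 526/21
Step 3: Increase by 25%: 526/21 * 125/100 = 1315/42
Final result = 1315/42

1315/42


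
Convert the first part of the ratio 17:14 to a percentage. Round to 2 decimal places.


Total parts = 17 + 14 = 31
First part fraction = 17/31
Percentage = (17/31) * 100
= 0.548387 * 100
= 54.84%

54.84


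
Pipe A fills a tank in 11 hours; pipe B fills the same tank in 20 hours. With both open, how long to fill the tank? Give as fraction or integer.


Rate of A = 1/11 job per hour
Rate of B = 1/20 job per hour
Combined rate = 1/11 + 1/20
Find common denominator: (20 + 11)/(11*20) = 31/220
Combined rate = 31/220 job per hour
Time together = 1 / (31/220) = 220/31 hours

220/31


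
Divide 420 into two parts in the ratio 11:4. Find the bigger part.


Total parts = 11 + 4 = 15
Value per part = 420 / 15 = 28
First share = 11 * 28 = 308
Second share = 4 * 28 = 112
Larger share = 308

308


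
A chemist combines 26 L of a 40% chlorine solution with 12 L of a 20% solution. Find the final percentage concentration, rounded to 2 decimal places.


Solute in mixture 1 = 40% of 26 L = 26*40/100 = 52/5 L
Solute in mixture 2 = 20% of 12 L = 12*20/100 = 12/5 L
Total solute = 52/5 + 12/5 = 64/5 L
Total volume = 26 + 12 = 38 L
Final concentration = 64/5/38 * 100 = 33.68%

33.68


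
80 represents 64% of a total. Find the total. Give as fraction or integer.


Given: 80 is 64% of the whole
Set up: 80 = 64/100 * whole
whole = 80 * 100 / 64
whole = 8000 / 64
whole = 125

125


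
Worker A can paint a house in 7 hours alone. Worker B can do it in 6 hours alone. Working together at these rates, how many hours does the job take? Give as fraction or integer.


Rate of A = 1/7 job per hour
Rate of B = 1/6 job per hour
Combined rate = 1/7 + 1/6
Find common denominator: (6 + 7)/(7*6) = 13/42
Combined rate = 13/42 job per hour
Time together = 1 / (13/42) = 42/13 hours

42/13


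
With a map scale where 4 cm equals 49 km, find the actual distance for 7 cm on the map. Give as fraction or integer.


Map scale: 4 cm = 49 km
Measured distance on map = 7 cm
Set up proportion: 7 * 49 / 4
= 343 / 4
= 343/4 km

343/4


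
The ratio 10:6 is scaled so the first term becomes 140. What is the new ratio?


Original ratio: 10:6
First term target: 140
Scale factor = 140 / 10 = 14
Multiply second term: 6 * 14 = 84
Equivalent ratio = 140:84

140:84


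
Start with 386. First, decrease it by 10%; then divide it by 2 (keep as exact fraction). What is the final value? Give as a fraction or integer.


Start with 386.
Step 1: Decrease by 10%: 386 * 90/100 = 1737/5
Step 2: Divide by 2: 1737/5 / 2 = 1737/10
Final result = 1737/10

1737/10


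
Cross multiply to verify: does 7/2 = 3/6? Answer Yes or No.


Cross multiply to check 7/2 = 3/6
Left cross product: 7 * 6 = 42
Right cross product: 2 * 3 = 6
42 != 6
Not equal, so proportions differ => No

No


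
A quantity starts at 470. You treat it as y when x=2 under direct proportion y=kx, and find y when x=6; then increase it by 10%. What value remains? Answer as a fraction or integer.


Start with 470.
Step 1: Direct prop: k = (470)/2; new y = k*6 = 470*6/2 = 1410
Step 2: Increase by 10%: 1410 * 110/100 = 1551
Final result = 1551

1551


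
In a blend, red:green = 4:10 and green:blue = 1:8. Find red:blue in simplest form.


Given a:b = 4:10 and b:c = 1:8
Make b consistent. Multiply first ratio by 1: a:b = 4:10
Multiply second ratio by 10: b:c = 10:80
Now b = 10 in both, so a:b:c = 4:10:80
Therefore a:c = 4:80
Simplify by GCD: a:c = 1:20

1:20


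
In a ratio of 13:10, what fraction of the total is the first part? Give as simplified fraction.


Total parts = 13 + 10 = 23
First part fraction = 13/23
Simplify: 13/23 = 13/23

13/23


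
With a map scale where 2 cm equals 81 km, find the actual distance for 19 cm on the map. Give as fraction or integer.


Map scale: 2 cm = 81 km
Measured distance on map = 19 cm
Set up proportion: 19 * 81 / 2
= 1539 / 2
= 1539/2 km

1539/2


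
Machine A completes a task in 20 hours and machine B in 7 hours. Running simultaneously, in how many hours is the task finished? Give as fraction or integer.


Rate of A = 1/20 job per hour
Rate of B = 1/7 job per hour
Combined rate = 1/20 + 1/7
Find common denominator: (7 + 20)/(20*7) = 27/140
Combined rate = 27/140 job per hour
Time together = 1 / (27/140) = 140/27 hours

140/27


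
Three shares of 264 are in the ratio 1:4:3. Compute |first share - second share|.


Total parts = 1 + 4 + 3 = 8
Value per part = 264 / 8 = 33
Shares: 1*33=33, 4*33=132, 3*33=99
First share = 33, second share = 132
Difference = |33 - 132| = 99

99


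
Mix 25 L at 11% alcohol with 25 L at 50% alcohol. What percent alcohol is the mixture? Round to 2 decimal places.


Solute in mixture 1 = 11% of 25 L = 25*11/100 = 11/4 L
Solute in mixture 2 = 50% of 25 L = 25*50/100 = 25/2 L
Total solute = 11/4 + 25/2 = 61/4 L
Total volume = 25 + 25 = 50 L
Final concentration = 61/4/50 * 100 = 30.50%

30.50


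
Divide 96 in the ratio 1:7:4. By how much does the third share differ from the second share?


Total parts = 1 + 7 + 4 = 12
Value per part = 96 / 12 = 8
Shares: 1*8=8, 7*8=56, 4*8=32
Third share = 32, second share = 56
Difference = |32 - 56| = 24

24


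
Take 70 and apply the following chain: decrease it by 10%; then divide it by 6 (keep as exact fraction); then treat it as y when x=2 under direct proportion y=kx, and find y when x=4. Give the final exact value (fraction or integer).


Start with 70.
Step 1: Decrease by 10%: 70 * 90/100 = 63
Step 2: Divide by 6: 63 / 6 = 21/2
Step 3: Direct prop: k = (21/2)/2; new y = k*4 = 21/2*4/2 = 21
Final result = 21

21


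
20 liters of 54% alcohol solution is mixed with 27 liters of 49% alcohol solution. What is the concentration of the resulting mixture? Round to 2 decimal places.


Solute in mixture 1 = 54% of 20 L = 20*54/100 = 54/5 L
Solute in mixture 2 = 49% of 27 L = 27*49/100 = 1323/100 L
Total solute = 54/5 + 1323/100 = 2403/100 L
Total volume = 20 + 27 = 47 L
Final concentration = 2403/100/47 * 100 = 51.13%

51.13


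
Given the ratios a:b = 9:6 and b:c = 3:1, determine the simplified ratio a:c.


Given a:b = 9:6 and b:c = 3:1
Make b consistent. Multiply first ratio by 3: a:b = 27:18
Multiply second ratio by 6: b:c = 18:6
Now b = 18 in both, so a:b:c = 27:18:6
Therefore a:c = 27:6
Simplify by GCD: a:c = 9:2

9:2


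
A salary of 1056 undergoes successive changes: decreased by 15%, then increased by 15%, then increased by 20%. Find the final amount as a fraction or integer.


Start: 1056
Step 1: decrease by 15% => multiply by 85/100
  1056 * 85/100 = 4488/5
Step 2: increase by 15% => multiply by 115/100
  4488/5 * 115/100 = 25806/25
Step 3: increase by 20% => multiply by 120/100
  25806/25 * 120/100 = 154836/125
Final value = 154836/125

154836/125


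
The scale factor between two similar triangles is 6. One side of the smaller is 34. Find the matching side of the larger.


Similar triangles have proportional sides
Scale factor = 6
Smaller side = 34
Corresponding larger side = 34 * 6
= 204

204


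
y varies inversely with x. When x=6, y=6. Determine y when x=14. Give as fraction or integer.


Inverse proportion: y = k/x
Find k: k = 6 * 6 = 36
Compute y at x=14: y = 36/14
y = 18/7

18/7


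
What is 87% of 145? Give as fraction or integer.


Compute 87% of 145
Convert percentage: 87% = 87/100
Multiply: 145 * 87/100
= 12615/100
= 2523/20

2523/20


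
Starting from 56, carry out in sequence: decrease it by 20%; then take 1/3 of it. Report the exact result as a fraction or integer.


Start with 56.
Step 1: Decrease by 20%: 56 * 80/100 = 224/5
Step 2: Take 1/3: 224/5 * 1/3 = 224/15
Final result = 224/15

224/15


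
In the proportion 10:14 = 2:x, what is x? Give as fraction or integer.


Setting up: 10/14 = 2/x
Cross multiply: 10 * x = 14 * 2
10x = 28
x = 28/10
x = 14/5

14/5


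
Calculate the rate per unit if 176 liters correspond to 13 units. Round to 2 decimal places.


Total liters = 176
Number of units = 13
Unit rate = 176 / 13
= 13.54 liters per unit

13.54


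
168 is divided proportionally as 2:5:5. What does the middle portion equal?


Ratio = 2:5:5
Total parts = 2 + 5 + 5 = 12
Value per part = 168 / 12 = 14
First share = 2 * 14 = 28
Middle share = 5 * 14 = 70
Third share = 5 * 14 = 70

70


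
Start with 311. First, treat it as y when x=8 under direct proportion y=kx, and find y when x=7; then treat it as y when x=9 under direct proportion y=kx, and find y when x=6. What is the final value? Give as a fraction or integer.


Start with 311.
Step 1: Direct prop: k = (311)/8; new y = k*7 = 311*7/8 = 2177/8
Step 2: Direct prop: k = (2177/8)/9; new y = k*6 = 2177/8*6/9 = 2177/12
Final result = 2177/12

2177/12
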